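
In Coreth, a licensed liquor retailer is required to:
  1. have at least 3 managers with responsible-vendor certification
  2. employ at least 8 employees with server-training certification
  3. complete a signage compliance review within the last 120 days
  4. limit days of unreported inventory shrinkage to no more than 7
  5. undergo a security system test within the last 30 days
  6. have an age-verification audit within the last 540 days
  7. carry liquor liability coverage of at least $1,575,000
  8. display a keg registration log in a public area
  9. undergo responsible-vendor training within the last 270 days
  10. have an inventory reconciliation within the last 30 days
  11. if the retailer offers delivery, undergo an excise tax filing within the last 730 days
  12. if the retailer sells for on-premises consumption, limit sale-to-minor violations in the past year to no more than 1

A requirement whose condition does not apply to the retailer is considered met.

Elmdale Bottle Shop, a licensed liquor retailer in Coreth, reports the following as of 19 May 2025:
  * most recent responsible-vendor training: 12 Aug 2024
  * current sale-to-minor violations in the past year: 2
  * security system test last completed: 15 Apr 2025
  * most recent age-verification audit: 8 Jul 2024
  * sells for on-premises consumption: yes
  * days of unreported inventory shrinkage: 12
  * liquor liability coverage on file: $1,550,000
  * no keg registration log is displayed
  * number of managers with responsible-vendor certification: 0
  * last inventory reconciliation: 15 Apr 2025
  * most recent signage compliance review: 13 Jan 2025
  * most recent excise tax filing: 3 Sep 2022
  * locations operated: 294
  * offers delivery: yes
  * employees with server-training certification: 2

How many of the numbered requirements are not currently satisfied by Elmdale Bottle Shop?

1. managers with responsible-vendor certification 0 < 3 → not met
2. employees with server-training certification 2 < 8 → not met
3. signage compliance review 126 days ago vs limit 120 → not met
4. days of unreported inventory shrinkage 12 > 7 → not met
5. security system test 34 days ago vs limit 30 → not met
6. age-verification audit 315 days ago vs limit 540 → met
7. liquor liability coverage $1,550,000 < $1,575,000 → not met
8. keg registration log absent → not met
9. responsible-vendor training 280 days ago vs limit 270 → not met
10. inventory reconciliation 34 days ago vs limit 30 → not met
11. condition 'offers delivery' holds; excise tax filing 989 days ago vs limit 730 → not met
12. condition 'sells for on-premises consumption' holds; sale-to-minor violations in the past year 2 > 1 → not met
Not met: 11 of 12

11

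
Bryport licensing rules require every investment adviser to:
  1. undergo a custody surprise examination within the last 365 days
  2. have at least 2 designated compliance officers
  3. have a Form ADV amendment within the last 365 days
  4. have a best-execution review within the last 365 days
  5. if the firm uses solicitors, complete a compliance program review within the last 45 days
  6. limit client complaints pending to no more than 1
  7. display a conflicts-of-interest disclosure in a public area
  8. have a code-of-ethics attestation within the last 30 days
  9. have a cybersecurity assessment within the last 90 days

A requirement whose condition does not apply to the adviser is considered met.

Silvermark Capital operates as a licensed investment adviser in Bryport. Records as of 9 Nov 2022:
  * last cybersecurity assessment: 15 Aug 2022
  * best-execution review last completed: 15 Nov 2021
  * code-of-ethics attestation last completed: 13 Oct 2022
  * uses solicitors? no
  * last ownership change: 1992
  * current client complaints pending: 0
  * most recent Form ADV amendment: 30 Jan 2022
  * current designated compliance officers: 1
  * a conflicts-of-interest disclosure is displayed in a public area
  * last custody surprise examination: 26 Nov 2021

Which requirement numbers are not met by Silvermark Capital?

2

1. custody surprise examination 348 days ago vs limit 365 → met
2. designated compliance officers 1 < 2 → not met
3. Form ADV amendment 283 days ago vs limit 365 → met
4. best-execution review 359 days ago vs limit 365 → met
5. condition 'uses solicitors' does not hold → requirement n/a → met
6. client complaints pending 0 ≤ 1 → met
7. conflicts-of-interest disclosure present → met
8. code-of-ethics attestation 27 days ago vs limit 30 → met
9. cybersecurity assessment 86 days ago vs limit 90 → met
Not met: 2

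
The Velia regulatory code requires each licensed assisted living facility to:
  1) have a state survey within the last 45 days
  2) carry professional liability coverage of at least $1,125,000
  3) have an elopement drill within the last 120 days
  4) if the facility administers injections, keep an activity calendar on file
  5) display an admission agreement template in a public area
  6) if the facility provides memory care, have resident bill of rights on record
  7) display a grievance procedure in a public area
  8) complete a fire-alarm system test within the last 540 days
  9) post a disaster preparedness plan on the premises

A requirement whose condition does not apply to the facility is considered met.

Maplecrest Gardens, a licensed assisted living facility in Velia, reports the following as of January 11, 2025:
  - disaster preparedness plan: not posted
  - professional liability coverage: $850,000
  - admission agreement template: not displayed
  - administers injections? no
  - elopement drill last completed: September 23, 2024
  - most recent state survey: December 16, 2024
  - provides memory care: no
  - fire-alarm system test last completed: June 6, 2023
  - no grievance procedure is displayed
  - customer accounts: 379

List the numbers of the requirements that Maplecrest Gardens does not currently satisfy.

2, 5, 7, 8, 9

1. state survey 26 days ago vs limit 45 → met
2. professional liability coverage $850,000 < $1,125,000 → not met
3. elopement drill 110 days ago vs limit 120 → met
4. condition 'administers injections' does not hold → requirement n/a → met
5. admission agreement template absent → not met
6. condition 'provides memory care' does not hold → requirement n/a → met
7. grievance procedure absent → not met
8. fire-alarm system test 585 days ago vs limit 540 → not met
9. disaster preparedness plan absent → not met
Not met: 2, 5, 7, 8, 9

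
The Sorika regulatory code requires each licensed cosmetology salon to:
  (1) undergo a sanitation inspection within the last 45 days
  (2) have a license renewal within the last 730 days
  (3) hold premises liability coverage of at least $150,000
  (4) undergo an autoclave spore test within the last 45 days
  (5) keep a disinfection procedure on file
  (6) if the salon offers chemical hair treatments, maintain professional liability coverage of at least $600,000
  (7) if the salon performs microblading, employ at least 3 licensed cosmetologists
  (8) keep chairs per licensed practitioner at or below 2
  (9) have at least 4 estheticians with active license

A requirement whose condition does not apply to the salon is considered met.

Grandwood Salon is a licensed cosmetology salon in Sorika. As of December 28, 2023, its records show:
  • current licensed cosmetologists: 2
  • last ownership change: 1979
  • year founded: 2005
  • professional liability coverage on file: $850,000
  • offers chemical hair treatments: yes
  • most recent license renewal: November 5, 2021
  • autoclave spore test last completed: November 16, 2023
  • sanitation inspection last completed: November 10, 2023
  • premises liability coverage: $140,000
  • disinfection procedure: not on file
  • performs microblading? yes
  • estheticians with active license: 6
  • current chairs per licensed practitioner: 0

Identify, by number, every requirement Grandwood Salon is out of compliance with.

1, 2, 3, 5, 7

1. sanitation inspection 48 days ago vs limit 45 → not met
2. license renewal 783 days ago vs limit 730 → not met
3. premises liability coverage $140,000 < $150,000 → not met
4. autoclave spore test 42 days ago vs limit 45 → met
5. disinfection procedure absent → not met
6. condition 'offers chemical hair treatments' holds; professional liability coverage $850,000 ≥ $600,000 → met
7. condition 'performs microblading' holds; licensed cosmetologists 2 < 3 → not met
8. chairs per licensed practitioner 0 ≤ 2 → met
9. estheticians with active license 6 ≥ 4 → met
Not met: 1, 2, 3, 5, 7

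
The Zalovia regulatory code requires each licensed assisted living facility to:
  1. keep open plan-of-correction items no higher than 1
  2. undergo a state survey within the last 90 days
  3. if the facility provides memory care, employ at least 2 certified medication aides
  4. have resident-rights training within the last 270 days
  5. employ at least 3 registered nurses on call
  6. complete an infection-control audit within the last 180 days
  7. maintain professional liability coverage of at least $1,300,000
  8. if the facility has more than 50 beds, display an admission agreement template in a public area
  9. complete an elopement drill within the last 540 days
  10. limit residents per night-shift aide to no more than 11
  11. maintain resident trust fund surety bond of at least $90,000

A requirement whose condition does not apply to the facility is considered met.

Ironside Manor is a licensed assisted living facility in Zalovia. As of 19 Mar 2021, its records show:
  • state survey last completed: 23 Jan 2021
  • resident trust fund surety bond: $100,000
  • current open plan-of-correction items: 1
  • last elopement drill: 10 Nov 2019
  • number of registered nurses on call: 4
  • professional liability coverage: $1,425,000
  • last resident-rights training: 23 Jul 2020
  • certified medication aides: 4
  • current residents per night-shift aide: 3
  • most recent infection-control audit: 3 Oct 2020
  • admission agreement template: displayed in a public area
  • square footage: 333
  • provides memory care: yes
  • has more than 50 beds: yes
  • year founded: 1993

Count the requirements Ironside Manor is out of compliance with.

0

1. open plan-of-correction items 1 ≤ 1 → met
2. state survey 55 days ago vs limit 90 → met
3. condition 'provides memory care' holds; certified medication aides 4 ≥ 2 → met
4. resident-rights training 239 days ago vs limit 270 → met
5. registered nurses on call 4 ≥ 3 → met
6. infection-control audit 167 days ago vs limit 180 → met
7. professional liability coverage $1,425,000 ≥ $1,300,000 → met
8. condition 'has more than 50 beds' holds; admission agreement template present → met
9. elopement drill 495 days ago vs limit 540 → met
10. residents per night-shift aide 3 ≤ 11 → met
11. resident trust fund surety bond $100,000 ≥ $90,000 → met
Not met: 0 of 11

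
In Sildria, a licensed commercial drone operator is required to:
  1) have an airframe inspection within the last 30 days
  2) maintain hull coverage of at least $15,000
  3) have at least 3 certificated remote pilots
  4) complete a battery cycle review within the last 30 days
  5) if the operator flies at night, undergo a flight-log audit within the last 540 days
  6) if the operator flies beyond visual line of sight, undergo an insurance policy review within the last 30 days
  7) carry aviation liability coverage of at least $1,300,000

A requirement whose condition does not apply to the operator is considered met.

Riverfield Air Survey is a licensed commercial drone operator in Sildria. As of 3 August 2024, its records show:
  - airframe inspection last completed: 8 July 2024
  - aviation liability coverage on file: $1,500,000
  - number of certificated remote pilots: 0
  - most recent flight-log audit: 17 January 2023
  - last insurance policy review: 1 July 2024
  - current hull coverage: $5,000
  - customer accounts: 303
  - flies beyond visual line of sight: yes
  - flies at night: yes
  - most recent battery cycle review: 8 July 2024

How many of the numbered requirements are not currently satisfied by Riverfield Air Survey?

1. airframe inspection 26 days ago vs limit 30 → met
2. hull coverage $5,000 < $15,000 → not met
3. certificated remote pilots 0 < 3 → not met
4. battery cycle review 26 days ago vs limit 30 → met
5. condition 'flies at night' holds; flight-log audit 564 days ago vs limit 540 → not met
6. condition 'flies beyond visual line of sight' holds; insurance policy review 33 days ago vs limit 30 → not met
7. aviation liability coverage $1,500,000 ≥ $1,300,000 → met
Not met: 4 of 7

4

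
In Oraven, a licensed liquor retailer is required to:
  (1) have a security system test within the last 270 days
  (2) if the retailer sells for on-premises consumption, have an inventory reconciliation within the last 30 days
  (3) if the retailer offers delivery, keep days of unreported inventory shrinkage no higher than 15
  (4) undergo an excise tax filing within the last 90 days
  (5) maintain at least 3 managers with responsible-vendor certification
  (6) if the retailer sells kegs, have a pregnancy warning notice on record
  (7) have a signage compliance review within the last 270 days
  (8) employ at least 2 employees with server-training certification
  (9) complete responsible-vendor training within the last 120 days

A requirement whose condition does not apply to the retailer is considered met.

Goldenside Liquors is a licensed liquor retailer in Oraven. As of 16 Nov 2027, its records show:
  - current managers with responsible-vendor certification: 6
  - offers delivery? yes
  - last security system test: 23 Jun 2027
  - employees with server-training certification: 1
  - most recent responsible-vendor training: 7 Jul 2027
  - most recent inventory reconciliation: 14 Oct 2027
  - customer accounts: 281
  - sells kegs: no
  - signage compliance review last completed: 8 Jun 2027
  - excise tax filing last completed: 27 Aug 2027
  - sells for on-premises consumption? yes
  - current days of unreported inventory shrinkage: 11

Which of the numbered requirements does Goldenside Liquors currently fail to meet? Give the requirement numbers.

1. security system test 146 days ago vs limit 270 → met
2. condition 'sells for on-premises consumption' holds; inventory reconciliation 33 days ago vs limit 30 → not met
3. condition 'offers delivery' holds; days of unreported inventory shrinkage 11 ≤ 15 → met
4. excise tax filing 81 days ago vs limit 90 → met
5. managers with responsible-vendor certification 6 ≥ 3 → met
6. condition 'sells kegs' does not hold → requirement n/a → met
7. signage compliance review 161 days ago vs limit 270 → met
8. employees with server-training certification 1 < 2 → not met
9. responsible-vendor training 132 days ago vs limit 120 → not met
Not met: 2, 8, 9

2, 8, 9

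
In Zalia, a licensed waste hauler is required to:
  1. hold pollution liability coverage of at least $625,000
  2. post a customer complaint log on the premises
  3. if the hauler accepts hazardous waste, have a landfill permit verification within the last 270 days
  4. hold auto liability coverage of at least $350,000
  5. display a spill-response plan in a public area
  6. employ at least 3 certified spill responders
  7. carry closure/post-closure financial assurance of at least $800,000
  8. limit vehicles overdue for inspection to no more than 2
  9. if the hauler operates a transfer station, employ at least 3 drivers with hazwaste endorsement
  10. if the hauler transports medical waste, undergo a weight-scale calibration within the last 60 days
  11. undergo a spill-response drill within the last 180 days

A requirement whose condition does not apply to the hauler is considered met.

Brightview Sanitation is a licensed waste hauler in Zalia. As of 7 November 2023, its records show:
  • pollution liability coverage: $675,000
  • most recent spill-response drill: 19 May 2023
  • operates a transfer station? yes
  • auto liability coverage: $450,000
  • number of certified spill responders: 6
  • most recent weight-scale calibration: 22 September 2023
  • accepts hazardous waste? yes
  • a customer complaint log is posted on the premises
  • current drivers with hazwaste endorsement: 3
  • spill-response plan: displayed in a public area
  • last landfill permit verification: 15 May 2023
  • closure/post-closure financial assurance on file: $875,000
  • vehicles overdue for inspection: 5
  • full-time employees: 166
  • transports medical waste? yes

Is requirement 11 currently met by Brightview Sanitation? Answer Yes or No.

11. spill-response drill 172 days ago vs limit 180 → met

Yes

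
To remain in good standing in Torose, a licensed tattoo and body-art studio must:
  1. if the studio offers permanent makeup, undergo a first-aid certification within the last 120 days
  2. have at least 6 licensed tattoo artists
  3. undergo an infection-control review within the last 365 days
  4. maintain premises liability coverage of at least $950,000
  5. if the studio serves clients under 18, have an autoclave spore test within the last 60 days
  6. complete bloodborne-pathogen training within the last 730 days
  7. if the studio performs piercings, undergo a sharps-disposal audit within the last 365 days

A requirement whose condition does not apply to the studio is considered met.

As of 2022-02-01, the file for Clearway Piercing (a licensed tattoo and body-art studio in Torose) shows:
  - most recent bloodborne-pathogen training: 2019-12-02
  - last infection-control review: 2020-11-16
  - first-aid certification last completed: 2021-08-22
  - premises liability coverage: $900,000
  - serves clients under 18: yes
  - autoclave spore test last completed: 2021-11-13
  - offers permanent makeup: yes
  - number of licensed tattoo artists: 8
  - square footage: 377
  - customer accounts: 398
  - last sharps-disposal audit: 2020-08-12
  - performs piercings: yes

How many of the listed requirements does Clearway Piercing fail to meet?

6

1. condition 'offers permanent makeup' holds; first-aid certification 163 days ago vs limit 120 → not met
2. licensed tattoo artists 8 ≥ 6 → met
3. infection-control review 442 days ago vs limit 365 → not met
4. premises liability coverage $900,000 < $950,000 → not met
5. condition 'serves clients under 18' holds; autoclave spore test 80 days ago vs limit 60 → not met
6. bloodborne-pathogen training 792 days ago vs limit 730 → not met
7. condition 'performs piercings' holds; sharps-disposal audit 538 days ago vs limit 365 → not met
Not met: 6 of 7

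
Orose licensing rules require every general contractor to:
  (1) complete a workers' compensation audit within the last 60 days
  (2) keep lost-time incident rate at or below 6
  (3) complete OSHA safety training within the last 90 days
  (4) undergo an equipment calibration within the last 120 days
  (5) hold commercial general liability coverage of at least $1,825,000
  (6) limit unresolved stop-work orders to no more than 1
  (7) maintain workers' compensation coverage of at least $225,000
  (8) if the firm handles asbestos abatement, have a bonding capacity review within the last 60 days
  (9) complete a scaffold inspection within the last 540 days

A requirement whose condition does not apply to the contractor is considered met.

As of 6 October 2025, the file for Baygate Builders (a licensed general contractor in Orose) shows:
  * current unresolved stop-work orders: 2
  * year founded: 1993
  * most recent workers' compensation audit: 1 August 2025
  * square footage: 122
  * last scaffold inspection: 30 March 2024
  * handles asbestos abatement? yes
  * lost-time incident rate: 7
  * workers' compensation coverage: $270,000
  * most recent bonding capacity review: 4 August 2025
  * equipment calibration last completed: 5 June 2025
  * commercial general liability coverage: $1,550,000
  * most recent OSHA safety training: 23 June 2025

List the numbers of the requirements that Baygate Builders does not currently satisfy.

1, 2, 3, 4, 5, 6, 8, 9

1. workers' compensation audit 66 days ago vs limit 60 → not met
2. lost-time incident rate 7 > 6 → not met
3. OSHA safety training 105 days ago vs limit 90 → not met
4. equipment calibration 123 days ago vs limit 120 → not met
5. commercial general liability coverage $1,550,000 < $1,825,000 → not met
6. unresolved stop-work orders 2 > 1 → not met
7. workers' compensation coverage $270,000 ≥ $225,000 → met
8. condition 'handles asbestos abatement' holds; bonding capacity review 63 days ago vs limit 60 → not met
9. scaffold inspection 555 days ago vs limit 540 → not met
Not met: 1, 2, 3, 4, 5, 6, 8, 9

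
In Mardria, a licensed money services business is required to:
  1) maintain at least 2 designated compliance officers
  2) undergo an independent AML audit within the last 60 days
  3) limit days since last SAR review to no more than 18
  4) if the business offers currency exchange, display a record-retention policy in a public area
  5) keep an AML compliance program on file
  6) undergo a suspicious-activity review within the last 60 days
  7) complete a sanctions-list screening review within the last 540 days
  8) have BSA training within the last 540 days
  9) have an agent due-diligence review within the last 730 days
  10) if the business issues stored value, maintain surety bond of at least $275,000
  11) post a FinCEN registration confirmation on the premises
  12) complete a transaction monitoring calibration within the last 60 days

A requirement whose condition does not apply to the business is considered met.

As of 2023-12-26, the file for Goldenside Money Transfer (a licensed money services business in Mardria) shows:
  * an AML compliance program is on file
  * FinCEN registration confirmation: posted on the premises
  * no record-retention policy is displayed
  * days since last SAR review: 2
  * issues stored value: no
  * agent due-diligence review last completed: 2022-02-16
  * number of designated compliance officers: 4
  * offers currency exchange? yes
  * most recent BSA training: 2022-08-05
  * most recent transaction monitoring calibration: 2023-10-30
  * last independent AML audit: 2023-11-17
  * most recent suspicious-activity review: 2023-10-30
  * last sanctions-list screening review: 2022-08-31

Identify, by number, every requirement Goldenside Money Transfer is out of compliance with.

1. designated compliance officers 4 ≥ 2 → met
2. independent AML audit 39 days ago vs limit 60 → met
3. days since last SAR review 2 ≤ 18 → met
4. condition 'offers currency exchange' holds; record-retention policy absent → not met
5. AML compliance program present → met
6. suspicious-activity review 57 days ago vs limit 60 → met
7. sanctions-list screening review 482 days ago vs limit 540 → met
8. BSA training 508 days ago vs limit 540 → met
9. agent due-diligence review 678 days ago vs limit 730 → met
10. condition 'issues stored value' does not hold → requirement n/a → met
11. FinCEN registration confirmation present → met
12. transaction monitoring calibration 57 days ago vs limit 60 → met
Not met: 4

4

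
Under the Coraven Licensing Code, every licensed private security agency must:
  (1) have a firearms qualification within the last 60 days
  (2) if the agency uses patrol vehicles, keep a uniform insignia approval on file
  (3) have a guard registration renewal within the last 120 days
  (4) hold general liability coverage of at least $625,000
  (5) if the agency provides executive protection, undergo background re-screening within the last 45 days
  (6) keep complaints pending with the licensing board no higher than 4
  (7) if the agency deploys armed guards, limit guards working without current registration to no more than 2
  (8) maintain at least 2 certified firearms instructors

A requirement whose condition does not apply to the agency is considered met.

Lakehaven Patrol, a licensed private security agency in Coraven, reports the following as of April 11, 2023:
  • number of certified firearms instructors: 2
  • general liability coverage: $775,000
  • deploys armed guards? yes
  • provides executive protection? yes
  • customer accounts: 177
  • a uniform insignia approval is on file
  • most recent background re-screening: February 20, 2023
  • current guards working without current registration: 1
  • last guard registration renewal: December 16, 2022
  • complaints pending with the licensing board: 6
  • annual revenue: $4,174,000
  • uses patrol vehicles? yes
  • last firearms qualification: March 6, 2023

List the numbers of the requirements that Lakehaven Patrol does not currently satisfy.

1. firearms qualification 36 days ago vs limit 60 → met
2. condition 'uses patrol vehicles' holds; uniform insignia approval present → met
3. guard registration renewal 116 days ago vs limit 120 → met
4. general liability coverage $775,000 ≥ $625,000 → met
5. condition 'provides executive protection' holds; background re-screening 50 days ago vs limit 45 → not met
6. complaints pending with the licensing board 6 > 4 → not met
7. condition 'deploys armed guards' holds; guards working without current registration 1 ≤ 2 → met
8. certified firearms instructors 2 ≥ 2 → met
Not met: 5, 6

5, 6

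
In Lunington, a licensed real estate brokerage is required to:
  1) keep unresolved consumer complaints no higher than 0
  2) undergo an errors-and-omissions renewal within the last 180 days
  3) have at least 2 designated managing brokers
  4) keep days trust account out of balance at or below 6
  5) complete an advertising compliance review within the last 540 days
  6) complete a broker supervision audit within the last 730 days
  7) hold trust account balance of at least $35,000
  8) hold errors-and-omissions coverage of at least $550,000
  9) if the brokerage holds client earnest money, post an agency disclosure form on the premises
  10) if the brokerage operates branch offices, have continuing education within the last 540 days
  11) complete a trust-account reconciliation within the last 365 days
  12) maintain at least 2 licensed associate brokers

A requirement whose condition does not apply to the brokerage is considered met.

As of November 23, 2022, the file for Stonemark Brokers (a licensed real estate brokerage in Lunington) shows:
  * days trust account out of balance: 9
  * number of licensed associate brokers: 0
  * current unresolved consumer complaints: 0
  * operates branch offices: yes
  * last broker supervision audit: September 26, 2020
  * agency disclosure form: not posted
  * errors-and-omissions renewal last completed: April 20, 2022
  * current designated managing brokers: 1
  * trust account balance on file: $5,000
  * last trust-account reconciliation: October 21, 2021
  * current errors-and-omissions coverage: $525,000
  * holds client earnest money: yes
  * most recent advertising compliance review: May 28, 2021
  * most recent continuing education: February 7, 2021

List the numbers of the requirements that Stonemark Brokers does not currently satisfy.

2, 3, 4, 5, 6, 7, 8, 9, 10, 11, 12

1. unresolved consumer complaints 0 ≤ 0 → met
2. errors-and-omissions renewal 217 days ago vs limit 180 → not met
3. designated managing brokers 1 < 2 → not met
4. days trust account out of balance 9 > 6 → not met
5. advertising compliance review 544 days ago vs limit 540 → not met
6. broker supervision audit 788 days ago vs limit 730 → not met
7. trust account balance $5,000 < $35,000 → not met
8. errors-and-omissions coverage $525,000 < $550,000 → not met
9. condition 'holds client earnest money' holds; agency disclosure form absent → not met
10. condition 'operates branch offices' holds; continuing education 654 days ago vs limit 540 → not met
11. trust-account reconciliation 398 days ago vs limit 365 → not met
12. licensed associate brokers 0 < 2 → not met
Not met: 2, 3, 4, 5, 6, 7, 8, 9, 10, 11, 12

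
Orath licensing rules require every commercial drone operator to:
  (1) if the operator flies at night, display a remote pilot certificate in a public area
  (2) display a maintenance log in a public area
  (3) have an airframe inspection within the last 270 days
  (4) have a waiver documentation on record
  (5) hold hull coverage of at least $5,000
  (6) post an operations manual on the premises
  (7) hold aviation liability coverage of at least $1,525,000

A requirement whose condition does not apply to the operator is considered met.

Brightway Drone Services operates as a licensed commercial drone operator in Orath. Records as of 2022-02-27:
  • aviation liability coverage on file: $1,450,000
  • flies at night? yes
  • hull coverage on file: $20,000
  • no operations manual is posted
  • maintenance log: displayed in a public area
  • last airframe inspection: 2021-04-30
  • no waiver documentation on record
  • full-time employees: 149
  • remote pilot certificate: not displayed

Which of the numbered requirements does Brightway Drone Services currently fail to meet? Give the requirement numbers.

1. condition 'flies at night' holds; remote pilot certificate absent → not met
2. maintenance log present → met
3. airframe inspection 303 days ago vs limit 270 → not met
4. waiver documentation absent → not met
5. hull coverage $20,000 ≥ $5,000 → met
6. operations manual absent → not met
7. aviation liability coverage $1,450,000 < $1,525,000 → not met
Not met: 1, 3, 4, 6, 7

1, 3, 4, 6, 7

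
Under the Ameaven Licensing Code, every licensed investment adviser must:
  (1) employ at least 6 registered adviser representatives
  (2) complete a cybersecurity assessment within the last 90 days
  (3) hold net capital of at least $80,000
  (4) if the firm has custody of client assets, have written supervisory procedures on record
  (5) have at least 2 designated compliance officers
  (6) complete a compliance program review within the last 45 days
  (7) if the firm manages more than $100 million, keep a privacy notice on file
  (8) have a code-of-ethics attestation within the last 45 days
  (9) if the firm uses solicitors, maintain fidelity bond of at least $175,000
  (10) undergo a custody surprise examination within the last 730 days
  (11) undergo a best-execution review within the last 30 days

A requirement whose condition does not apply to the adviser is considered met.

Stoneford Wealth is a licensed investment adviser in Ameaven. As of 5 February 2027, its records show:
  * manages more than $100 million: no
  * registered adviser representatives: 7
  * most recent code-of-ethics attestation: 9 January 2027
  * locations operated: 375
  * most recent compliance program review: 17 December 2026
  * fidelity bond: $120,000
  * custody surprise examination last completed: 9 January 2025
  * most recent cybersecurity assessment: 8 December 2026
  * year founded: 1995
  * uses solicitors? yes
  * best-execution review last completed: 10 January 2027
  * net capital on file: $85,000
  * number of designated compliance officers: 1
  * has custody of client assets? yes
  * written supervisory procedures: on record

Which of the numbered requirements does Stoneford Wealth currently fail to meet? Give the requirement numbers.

1. registered adviser representatives 7 ≥ 6 → met
2. cybersecurity assessment 59 days ago vs limit 90 → met
3. net capital $85,000 ≥ $80,000 → met
4. condition 'has custody of client assets' holds; written supervisory procedures present → met
5. designated compliance officers 1 < 2 → not met
6. compliance program review 50 days ago vs limit 45 → not met
7. condition 'manages more than $100 million' does not hold → requirement n/a → met
8. code-of-ethics attestation 27 days ago vs limit 45 → met
9. condition 'uses solicitors' holds; fidelity bond $120,000 < $175,000 → not met
10. custody surprise examination 757 days ago vs limit 730 → not met
11. best-execution review 26 days ago vs limit 30 → met
Not met: 5, 6, 9, 10

5, 6, 9, 10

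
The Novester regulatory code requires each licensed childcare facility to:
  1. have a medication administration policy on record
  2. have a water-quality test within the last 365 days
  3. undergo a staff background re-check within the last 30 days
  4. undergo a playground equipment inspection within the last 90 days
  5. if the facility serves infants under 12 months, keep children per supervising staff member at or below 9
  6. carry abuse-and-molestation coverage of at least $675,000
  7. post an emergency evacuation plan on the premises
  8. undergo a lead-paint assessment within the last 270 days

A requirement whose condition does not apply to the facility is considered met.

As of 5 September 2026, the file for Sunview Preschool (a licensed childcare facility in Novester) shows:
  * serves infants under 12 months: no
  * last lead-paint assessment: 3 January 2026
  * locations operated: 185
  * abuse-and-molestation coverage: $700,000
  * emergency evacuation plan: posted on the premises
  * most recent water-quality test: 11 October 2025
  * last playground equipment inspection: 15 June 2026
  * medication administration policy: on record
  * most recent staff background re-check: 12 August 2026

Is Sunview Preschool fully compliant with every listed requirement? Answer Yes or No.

1. medication administration policy present → met
2. water-quality test 329 days ago vs limit 365 → met
3. staff background re-check 24 days ago vs limit 30 → met
4. playground equipment inspection 82 days ago vs limit 90 → met
5. condition 'serves infants under 12 months' does not hold → requirement n/a → met
6. abuse-and-molestation coverage $700,000 ≥ $675,000 → met
7. emergency evacuation plan present → met
8. lead-paint assessment 245 days ago vs limit 270 → met
All met.

Yes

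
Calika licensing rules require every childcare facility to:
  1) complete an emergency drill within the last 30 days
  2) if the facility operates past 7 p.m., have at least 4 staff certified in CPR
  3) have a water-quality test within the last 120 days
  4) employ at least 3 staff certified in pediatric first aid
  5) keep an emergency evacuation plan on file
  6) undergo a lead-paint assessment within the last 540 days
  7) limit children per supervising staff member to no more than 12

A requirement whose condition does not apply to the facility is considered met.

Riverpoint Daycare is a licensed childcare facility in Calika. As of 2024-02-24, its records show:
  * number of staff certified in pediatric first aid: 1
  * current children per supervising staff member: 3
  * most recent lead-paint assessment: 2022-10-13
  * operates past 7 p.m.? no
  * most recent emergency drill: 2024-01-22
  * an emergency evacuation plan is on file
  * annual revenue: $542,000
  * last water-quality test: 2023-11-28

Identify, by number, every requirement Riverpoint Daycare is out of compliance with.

1, 4

1. emergency drill 33 days ago vs limit 30 → not met
2. condition 'operates past 7 p.m.' does not hold → requirement n/a → met
3. water-quality test 88 days ago vs limit 120 → met
4. staff certified in pediatric first aid 1 < 3 → not met
5. emergency evacuation plan present → met
6. lead-paint assessment 499 days ago vs limit 540 → met
7. children per supervising staff member 3 ≤ 12 → met
Not met: 1, 4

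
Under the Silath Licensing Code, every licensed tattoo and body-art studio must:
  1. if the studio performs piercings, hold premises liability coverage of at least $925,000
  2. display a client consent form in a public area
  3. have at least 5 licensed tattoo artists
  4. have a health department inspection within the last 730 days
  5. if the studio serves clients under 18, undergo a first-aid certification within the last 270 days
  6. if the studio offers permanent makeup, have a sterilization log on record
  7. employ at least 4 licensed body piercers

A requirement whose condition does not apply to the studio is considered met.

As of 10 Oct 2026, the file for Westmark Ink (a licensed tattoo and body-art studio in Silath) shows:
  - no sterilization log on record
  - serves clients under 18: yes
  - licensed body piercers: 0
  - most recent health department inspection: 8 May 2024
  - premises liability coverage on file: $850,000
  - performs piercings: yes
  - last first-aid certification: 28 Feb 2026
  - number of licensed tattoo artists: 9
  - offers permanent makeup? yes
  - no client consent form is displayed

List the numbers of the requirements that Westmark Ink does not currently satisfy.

1. condition 'performs piercings' holds; premises liability coverage $850,000 < $925,000 → not met
2. client consent form absent → not met
3. licensed tattoo artists 9 ≥ 5 → met
4. health department inspection 885 days ago vs limit 730 → not met
5. condition 'serves clients under 18' holds; first-aid certification 224 days ago vs limit 270 → met
6. condition 'offers permanent makeup' holds; sterilization log absent → not met
7. licensed body piercers 0 < 4 → not met
Not met: 1, 2, 4, 6, 7

1, 2, 4, 6, 7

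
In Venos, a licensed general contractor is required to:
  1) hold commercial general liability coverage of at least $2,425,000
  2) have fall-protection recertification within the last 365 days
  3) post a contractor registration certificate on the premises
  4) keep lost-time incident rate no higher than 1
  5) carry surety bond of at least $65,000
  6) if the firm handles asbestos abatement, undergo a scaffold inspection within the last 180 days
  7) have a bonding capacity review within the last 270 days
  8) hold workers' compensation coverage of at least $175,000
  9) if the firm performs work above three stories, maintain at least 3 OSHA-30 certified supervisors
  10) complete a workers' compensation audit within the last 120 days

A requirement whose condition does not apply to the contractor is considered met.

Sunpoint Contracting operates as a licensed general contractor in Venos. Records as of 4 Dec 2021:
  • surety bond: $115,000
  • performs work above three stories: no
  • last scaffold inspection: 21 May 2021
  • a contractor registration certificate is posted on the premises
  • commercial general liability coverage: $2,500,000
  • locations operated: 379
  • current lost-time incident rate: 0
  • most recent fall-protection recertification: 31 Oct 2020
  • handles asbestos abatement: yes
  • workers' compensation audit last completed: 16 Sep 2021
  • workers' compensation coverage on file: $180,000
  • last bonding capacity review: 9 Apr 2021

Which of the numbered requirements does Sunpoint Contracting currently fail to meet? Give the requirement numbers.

2, 6

1. commercial general liability coverage $2,500,000 ≥ $2,425,000 → met
2. fall-protection recertification 399 days ago vs limit 365 → not met
3. contractor registration certificate present → met
4. lost-time incident rate 0 ≤ 1 → met
5. surety bond $115,000 ≥ $65,000 → met
6. condition 'handles asbestos abatement' holds; scaffold inspection 197 days ago vs limit 180 → not met
7. bonding capacity review 239 days ago vs limit 270 → met
8. workers' compensation coverage $180,000 ≥ $175,000 → met
9. condition 'performs work above three stories' does not hold → requirement n/a → met
10. workers' compensation audit 79 days ago vs limit 120 → met
Not met: 2, 6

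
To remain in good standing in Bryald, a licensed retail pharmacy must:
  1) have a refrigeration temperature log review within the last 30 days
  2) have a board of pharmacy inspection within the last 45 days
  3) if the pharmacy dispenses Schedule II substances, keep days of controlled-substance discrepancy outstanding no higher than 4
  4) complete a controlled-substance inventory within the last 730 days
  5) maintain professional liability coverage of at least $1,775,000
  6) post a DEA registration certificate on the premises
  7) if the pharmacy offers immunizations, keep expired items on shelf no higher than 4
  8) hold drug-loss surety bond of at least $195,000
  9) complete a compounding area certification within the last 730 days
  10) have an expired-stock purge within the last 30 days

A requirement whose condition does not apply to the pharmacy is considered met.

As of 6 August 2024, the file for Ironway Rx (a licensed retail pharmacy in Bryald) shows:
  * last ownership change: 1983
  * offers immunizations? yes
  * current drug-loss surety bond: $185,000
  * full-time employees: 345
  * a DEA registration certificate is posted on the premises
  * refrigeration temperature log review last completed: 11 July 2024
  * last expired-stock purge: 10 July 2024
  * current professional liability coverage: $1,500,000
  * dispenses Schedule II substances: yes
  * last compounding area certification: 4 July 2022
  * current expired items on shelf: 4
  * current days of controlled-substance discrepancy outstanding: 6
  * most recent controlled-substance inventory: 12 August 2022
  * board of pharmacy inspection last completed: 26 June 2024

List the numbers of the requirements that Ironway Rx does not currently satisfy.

3, 5, 8, 9

1. refrigeration temperature log review 26 days ago vs limit 30 → met
2. board of pharmacy inspection 41 days ago vs limit 45 → met
3. condition 'dispenses Schedule II substances' holds; days of controlled-substance discrepancy outstanding 6 > 4 → not met
4. controlled-substance inventory 725 days ago vs limit 730 → met
5. professional liability coverage $1,500,000 < $1,775,000 → not met
6. DEA registration certificate present → met
7. condition 'offers immunizations' holds; expired items on shelf 4 ≤ 4 → met
8. drug-loss surety bond $185,000 < $195,000 → not met
9. compounding area certification 764 days ago vs limit 730 → not met
10. expired-stock purge 27 days ago vs limit 30 → met
Not met: 3, 5, 8, 9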